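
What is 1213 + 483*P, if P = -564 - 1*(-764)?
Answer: 97813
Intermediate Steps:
P = 200 (P = -564 + 764 = 200)
1213 + 483*P = 1213 + 483*200 = 1213 + 96600 = 97813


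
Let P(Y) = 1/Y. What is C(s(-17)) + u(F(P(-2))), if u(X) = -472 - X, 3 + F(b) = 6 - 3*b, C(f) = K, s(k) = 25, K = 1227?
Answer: 1501/2 ≈ 750.50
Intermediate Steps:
C(f) = 1227
F(b) = 3 - 3*b (F(b) = -3 + (6 - 3*b) = 3 - 3*b)
C(s(-17)) + u(F(P(-2))) = 1227 + (-472 - (3 - 3/(-2))) = 1227 + (-472 - (3 - 3*(-1/2))) = 1227 + (-472 - (3 + 3/2)) = 1227 + (-472 - 1*9/2) = 1227 + (-472 - 9/2) = 1227 - 953/2 = 1501/2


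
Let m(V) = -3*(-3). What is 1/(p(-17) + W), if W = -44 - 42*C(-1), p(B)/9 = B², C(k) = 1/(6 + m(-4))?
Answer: 5/12771 ≈ 0.00039151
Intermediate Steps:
m(V) = 9
C(k) = 1/15 (C(k) = 1/(6 + 9) = 1/15)
p(B) = 9*B²
W = -234/5 (W = -44 - 42*1/15 = -44 - 14/5 = -234/5 ≈ -46.800)
1/(p(-17) + W) = 1/(9*(-17)² - 234/5) = 1/(9*289 - 234/5) = 1/(2601 - 234/5) = 1/(12771/5) = 5/12771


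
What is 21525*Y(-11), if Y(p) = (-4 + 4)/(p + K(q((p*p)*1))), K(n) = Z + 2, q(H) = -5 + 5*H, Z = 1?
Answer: 0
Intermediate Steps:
K(n) = 3 (K(n) = 1 + 2 = 3)
Y(p) = 0 (Y(p) = (-4 + 4)/(p + 3) = 0/(3 + p) = 0)
21525*Y(-11) = 21525*0 = 0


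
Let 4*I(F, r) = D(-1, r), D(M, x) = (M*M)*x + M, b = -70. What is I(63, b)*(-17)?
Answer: 1207/4 ≈ 301.75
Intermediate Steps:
D(M, x) = M + x*M**2 (D(M, x) = M**2*x + M = x*M**2 + M = M + x*M**2)
I(F, r) = -1/4 + r/4 (I(F, r) = (-(1 - r))/4 = (-1 + r)/4 = -1/4 + r/4)
I(63, b)*(-17) = (-1/4 + (1/4)*(-70))*(-17) = (-1/4 - 35/2)*(-17) = -71/4*(-17) = 1207/4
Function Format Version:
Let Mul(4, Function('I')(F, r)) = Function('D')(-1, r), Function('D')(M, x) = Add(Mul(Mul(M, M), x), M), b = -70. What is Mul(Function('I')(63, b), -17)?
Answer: Rational(1207, 4) ≈ 301.75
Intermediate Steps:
Function('D')(M, x) = Add(M, Mul(x, Pow(M, 2))) (Function('D')(M, x) = Add(Mul(Pow(M, 2), x), M) = Add(Mul(x, Pow(M, 2)), M) = Add(M, Mul(x, Pow(M, 2))))
Function('I')(F, r) = Add(Rational(-1, 4), Mul(Rational(1, 4), r)) (Function('I')(F, r) = Mul(Rational(1, 4), Mul(-1, Add(1, Mul(-1, r)))) = Mul(Rational(1, 4), Add(-1, r)) = Add(Rational(-1, 4), Mul(Rational(1, 4), r)))
Mul(Function('I')(63, b), -17) = Mul(Add(Rational(-1, 4), Mul(Rational(1, 4), -70)), -17) = Mul(Add(Rational(-1, 4), Rational(-35, 2)), -17) = Mul(Rational(-71, 4), -17) = Rational(1207, 4)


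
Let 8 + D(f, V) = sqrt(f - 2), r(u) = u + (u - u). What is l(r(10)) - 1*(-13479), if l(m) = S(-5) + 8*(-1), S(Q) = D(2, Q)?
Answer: 13463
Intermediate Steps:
r(u) = u (r(u) = u + 0 = u)
D(f, V) = -8 + sqrt(-2 + f) (D(f, V) = -8 + sqrt(f - 2) = -8 + sqrt(-2 + f))
S(Q) = -8 (S(Q) = -8 + sqrt(-2 + 2) = -8 + sqrt(0) = -8 + 0 = -8)
l(m) = -16 (l(m) = -8 + 8*(-1) = -8 - 8 = -16)
l(r(10)) - 1*(-13479) = -16 - 1*(-13479) = -16 + 13479 = 13463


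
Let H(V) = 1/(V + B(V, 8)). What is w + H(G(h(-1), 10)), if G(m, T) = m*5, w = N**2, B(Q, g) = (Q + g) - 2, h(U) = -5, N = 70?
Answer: 215599/44 ≈ 4900.0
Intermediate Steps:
B(Q, g) = -2 + Q + g
w = 4900 (w = 70**2 = 4900)
G(m, T) = 5*m
H(V) = 1/(6 + 2*V) (H(V) = 1/(V + (-2 + V + 8)) = 1/(V + (6 + V)) = 1/(6 + 2*V))
w + H(G(h(-1), 10)) = 4900 + 1/(2*(3 + 5*(-5))) = 4900 + 1/(2*(3 - 25)) = 4900 + (1/2)/(-22) = 4900 + (1/2)*(-1/22) = 4900 - 1/44 = 215599/44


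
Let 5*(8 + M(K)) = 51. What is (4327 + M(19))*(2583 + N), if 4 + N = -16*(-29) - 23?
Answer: 13074184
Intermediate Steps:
N = 437 (N = -4 + (-16*(-29) - 23) = -4 + (464 - 23) = -4 + 441 = 437)
M(K) = 11/5 (M(K) = -8 + (⅕)*51 = -8 + 51/5 = 11/5)
(4327 + M(19))*(2583 + N) = (4327 + 11/5)*(2583 + 437) = (21646/5)*3020 = 13074184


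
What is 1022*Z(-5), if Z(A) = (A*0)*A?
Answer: 0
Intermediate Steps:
Z(A) = 0 (Z(A) = 0*A = 0)
1022*Z(-5) = 1022*0 = 0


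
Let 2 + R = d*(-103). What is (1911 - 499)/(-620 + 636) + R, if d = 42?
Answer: -16959/4 ≈ -4239.8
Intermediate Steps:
R = -4328 (R = -2 + 42*(-103) = -2 - 4326 = -4328)
(1911 - 499)/(-620 + 636) + R = (1911 - 499)/(-620 + 636) - 4328 = 1412/16 - 4328 = 1412*(1/16) - 4328 = 353/4 - 4328 = -16959/4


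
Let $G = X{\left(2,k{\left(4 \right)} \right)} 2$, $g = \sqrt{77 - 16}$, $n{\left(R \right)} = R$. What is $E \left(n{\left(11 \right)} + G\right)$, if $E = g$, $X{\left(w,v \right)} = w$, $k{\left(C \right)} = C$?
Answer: $15 \sqrt{61} \approx 117.15$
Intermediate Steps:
$g = \sqrt{61} \approx 7.8102$
$E = \sqrt{61} \approx 7.8102$
$G = 4$ ($G = 2 \cdot 2 = 4$)
$E \left(n{\left(11 \right)} + G\right) = \sqrt{61} \left(11 + 4\right) = \sqrt{61} \cdot 15 = 15 \sqrt{61}$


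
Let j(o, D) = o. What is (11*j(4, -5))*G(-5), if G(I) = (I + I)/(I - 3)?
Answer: 55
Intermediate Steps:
G(I) = 2*I/(-3 + I) (G(I) = (2*I)/(-3 + I) = 2*I/(-3 + I))
(11*j(4, -5))*G(-5) = (11*4)*(2*(-5)/(-3 - 5)) = 44*(2*(-5)/(-8)) = 44*(2*(-5)*(-⅛)) = 44*(5/4) = 55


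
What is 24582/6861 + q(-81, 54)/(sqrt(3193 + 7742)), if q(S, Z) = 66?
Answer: 8194/2287 + 22*sqrt(15)/135 ≈ 4.2140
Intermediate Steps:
24582/6861 + q(-81, 54)/(sqrt(3193 + 7742)) = 24582/6861 + 66/(sqrt(3193 + 7742)) = 24582*(1/6861) + 66/(sqrt(10935)) = 8194/2287 + 66/((27*sqrt(15))) = 8194/2287 + 66*(sqrt(15)/405) = 8194/2287 + 22*sqrt(15)/135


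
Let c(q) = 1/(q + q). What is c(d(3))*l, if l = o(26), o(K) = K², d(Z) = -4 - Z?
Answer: -338/7 ≈ -48.286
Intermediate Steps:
c(q) = 1/(2*q)
l = 676 (l = 26² = 676)
c(d(3))*l = (1/(2*(-4 - 1*3)))*676 = (1/(2*(-4 - 3)))*676 = ((½)/(-7))*676 = ((½)*(-⅐))*676 = -1/14*676 = -338/7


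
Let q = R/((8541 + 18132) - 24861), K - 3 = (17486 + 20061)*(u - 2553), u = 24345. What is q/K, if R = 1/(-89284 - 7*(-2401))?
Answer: -1/107456016388105548 ≈ -9.3061e-18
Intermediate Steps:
K = 818224227 (K = 3 + (17486 + 20061)*(24345 - 2553) = 3 + 37547*21792 = 3 + 818224224 = 818224227)
R = -1/72477 (R = 1/(-89284 + 16807) = 1/(-72477) = -1/72477 ≈ -1.3797e-5)
q = -1/131328324 (q = -1/(72477*((8541 + 18132) - 24861)) = -1/(72477*(26673 - 24861)) = -1/72477/1812 = -1/72477*1/1812 = -1/131328324 ≈ -7.6145e-9)
q/K = -1/131328324/818224227 = -1/131328324*1/818224227 = -1/107456016388105548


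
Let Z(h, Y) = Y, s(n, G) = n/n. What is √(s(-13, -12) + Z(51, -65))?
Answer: 8*I ≈ 8.0*I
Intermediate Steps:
s(n, G) = 1
√(s(-13, -12) + Z(51, -65)) = √(1 - 65) = √(-64) = 8*I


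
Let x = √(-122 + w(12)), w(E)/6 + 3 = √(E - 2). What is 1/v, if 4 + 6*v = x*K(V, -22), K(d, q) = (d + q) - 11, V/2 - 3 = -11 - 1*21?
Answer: -1/(⅔ + 91*I*√(140 - 6*√10)/6) ≈ -2.3946e-5 + 0.0059933*I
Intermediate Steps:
V = -58 (V = 6 + 2*(-11 - 1*21) = 6 + 2*(-11 - 21) = 6 + 2*(-32) = 6 - 64 = -58)
K(d, q) = -11 + d + q
w(E) = -18 + 6*√(-2 + E) (w(E) = -18 + 6*√(E - 2) = -18 + 6*√(-2 + E))
x = √(-140 + 6*√10) (x = √(-122 + (-18 + 6*√(-2 + 12))) = √(-122 + (-18 + 6*√10)) = √(-140 + 6*√10) ≈ 11.001*I)
v = -⅔ - 91*√(-140 + 6*√10)/6 (v = -⅔ + (√(-140 + 6*√10)*(-11 - 58 - 22))/6 = -⅔ + (√(-140 + 6*√10)*(-91))/6 = -⅔ + (-91*√(-140 + 6*√10))/6 = -⅔ - 91*√(-140 + 6*√10)/6 ≈ -0.66667 - 166.85*I)
1/v = 1/(-⅔ - 91*I*√(140 - 6*√10)/6)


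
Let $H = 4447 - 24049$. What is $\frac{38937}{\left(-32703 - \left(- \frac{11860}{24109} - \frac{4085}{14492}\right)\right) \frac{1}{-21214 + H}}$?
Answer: $\frac{555265193411731776}{11425753238099} \approx 48598.0$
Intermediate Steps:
$H = -19602$ ($H = 4447 - 24049 = -19602$)
$\frac{38937}{\left(-32703 - \left(- \frac{11860}{24109} - \frac{4085}{14492}\right)\right) \frac{1}{-21214 + H}} = \frac{38937}{\left(-32703 - \left(- \frac{11860}{24109} - \frac{4085}{14492}\right)\right) \frac{1}{-21214 - 19602}} = \frac{38937}{\left(-32703 - - \frac{270360385}{349387628}\right) \frac{1}{-40816}} = \frac{38937}{\left(-32703 + \left(\frac{11860}{24109} + \frac{4085}{14492}\right)\right) \left(- \frac{1}{40816}\right)} = \frac{38937}{\left(-32703 + \frac{270360385}{349387628}\right) \left(- \frac{1}{40816}\right)} = \frac{38937}{\left(- \frac{11425753238099}{349387628}\right) \left(- \frac{1}{40816}\right)} = \frac{38937}{\frac{11425753238099}{14260605424448}} = 38937 \cdot \frac{14260605424448}{11425753238099} = \frac{555265193411731776}{11425753238099}$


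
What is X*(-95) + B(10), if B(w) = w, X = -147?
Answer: 13975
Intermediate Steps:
X*(-95) + B(10) = -147*(-95) + 10 = 13965 + 10 = 13975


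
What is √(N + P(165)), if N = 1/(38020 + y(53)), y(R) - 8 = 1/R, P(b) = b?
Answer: √670259771382830/2015485 ≈ 12.845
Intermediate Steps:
y(R) = 8 + 1/R
N = 53/2015485 (N = 1/(38020 + (8 + 1/53)) = 1/(38020 + 425/53) = 1/(2015485/53) = 53/2015485 ≈ 2.6296e-5)
√(N + P(165)) = √(53/2015485 + 165) = √(332555078/2015485) = √670259771382830/2015485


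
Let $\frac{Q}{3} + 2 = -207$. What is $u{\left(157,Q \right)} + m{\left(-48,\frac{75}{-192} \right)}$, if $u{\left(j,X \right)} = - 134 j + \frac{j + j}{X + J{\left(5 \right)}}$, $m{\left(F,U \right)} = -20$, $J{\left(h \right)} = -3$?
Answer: $- \frac{6633427}{315} \approx -21059.0$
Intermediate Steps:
$Q = -627$ ($Q = -6 + 3 \left(-207\right) = -6 - 621 = -627$)
$u{\left(j,X \right)} = - 134 j + \frac{2 j}{-3 + X}$ ($u{\left(j,X \right)} = - 134 j + \frac{j + j}{X - 3} = - 134 j + \frac{2 j}{-3 + X}$)
$u{\left(157,Q \right)} + m{\left(-48,\frac{75}{-192} \right)} = 2 \cdot 157 \frac{1}{-3 - 627} \left(202 - -42009\right) - 20 = 2 \cdot 157 \frac{1}{-630} \left(202 + 42009\right) - 20 = 2 \cdot 157 \left(- \frac{1}{630}\right) 42211 - 20 = - \frac{6627127}{315} - 20 = - \frac{6633427}{315}$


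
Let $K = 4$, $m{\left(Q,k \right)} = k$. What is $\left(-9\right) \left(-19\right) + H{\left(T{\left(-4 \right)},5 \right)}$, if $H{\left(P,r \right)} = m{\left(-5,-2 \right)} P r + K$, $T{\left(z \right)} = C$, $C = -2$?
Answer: $195$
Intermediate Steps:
$T{\left(z \right)} = -2$
$H{\left(P,r \right)} = 4 - 2 P r$ ($H{\left(P,r \right)} = - 2 P r + 4 = 4 - 2 P r$)
$\left(-9\right) \left(-19\right) + H{\left(T{\left(-4 \right)},5 \right)} = \left(-9\right) \left(-19\right) - \left(-4 - 20\right) = 171 + \left(4 + 20\right) = 171 + 24 = 195$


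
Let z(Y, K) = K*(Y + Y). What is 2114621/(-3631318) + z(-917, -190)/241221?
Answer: 755278078039/875950159278 ≈ 0.86224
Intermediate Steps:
z(Y, K) = 2*K*Y (z(Y, K) = K*(2*Y) = 2*K*Y)
2114621/(-3631318) + z(-917, -190)/241221 = 2114621/(-3631318) + (2*(-190)*(-917))/241221 = 2114621*(-1/3631318) + 348460*(1/241221) = -2114621/3631318 + 348460/241221 = 755278078039/875950159278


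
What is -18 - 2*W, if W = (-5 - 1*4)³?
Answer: 1440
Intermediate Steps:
W = -729 (W = (-5 - 4)³ = (-9)³ = -729)
-18 - 2*W = -18 - 2*(-729) = -18 + 1458 = 1440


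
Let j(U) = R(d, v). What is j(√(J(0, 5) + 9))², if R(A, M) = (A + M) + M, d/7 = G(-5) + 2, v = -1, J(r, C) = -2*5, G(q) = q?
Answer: 529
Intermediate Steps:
J(r, C) = -10
d = -21 (d = 7*(-5 + 2) = 7*(-3) = -21)
R(A, M) = A + 2*M
j(U) = -23 (j(U) = -21 + 2*(-1) = -21 - 2 = -23)
j(√(J(0, 5) + 9))² = (-23)² = 529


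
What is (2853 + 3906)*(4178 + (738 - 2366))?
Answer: 17235450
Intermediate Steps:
(2853 + 3906)*(4178 + (738 - 2366)) = 6759*(4178 - 1628) = 6759*2550 = 17235450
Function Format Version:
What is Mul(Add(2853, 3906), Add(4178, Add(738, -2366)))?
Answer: 17235450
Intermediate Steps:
Mul(Add(2853, 3906), Add(4178, Add(738, -2366))) = Mul(6759, Add(4178, -1628)) = Mul(6759, 2550) = 17235450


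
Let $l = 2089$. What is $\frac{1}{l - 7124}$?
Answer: $- \frac{1}{5035} \approx -0.00019861$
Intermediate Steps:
$\frac{1}{l - 7124} = \frac{1}{2089 - 7124} = \frac{1}{-5035} = - \frac{1}{5035}$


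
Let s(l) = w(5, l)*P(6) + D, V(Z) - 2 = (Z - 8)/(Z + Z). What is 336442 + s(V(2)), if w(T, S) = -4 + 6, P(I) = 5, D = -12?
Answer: 336440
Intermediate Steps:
V(Z) = 2 + (-8 + Z)/(2*Z) (V(Z) = 2 + (Z - 8)/(Z + Z) = 2 + (-8 + Z)/((2*Z)) = 2 + (-8 + Z)*(1/(2*Z)) = 2 + (-8 + Z)/(2*Z))
w(T, S) = 2
s(l) = -2 (s(l) = 2*5 - 12 = 10 - 12 = -2)
336442 + s(V(2)) = 336442 - 2 = 336440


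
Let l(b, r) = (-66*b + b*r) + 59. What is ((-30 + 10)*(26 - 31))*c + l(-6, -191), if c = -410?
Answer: -39399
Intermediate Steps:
l(b, r) = 59 - 66*b + b*r
((-30 + 10)*(26 - 31))*c + l(-6, -191) = ((-30 + 10)*(26 - 31))*(-410) + (59 - 66*(-6) - 6*(-191)) = -20*(-5)*(-410) + (59 + 396 + 1146) = 100*(-410) + 1601 = -41000 + 1601 = -39399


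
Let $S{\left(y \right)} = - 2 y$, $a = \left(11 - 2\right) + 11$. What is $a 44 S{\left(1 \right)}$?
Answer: $-1760$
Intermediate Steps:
$a = 20$ ($a = 9 + 11 = 20$)
$a 44 S{\left(1 \right)} = 20 \cdot 44 \left(\left(-2\right) 1\right) = 880 \left(-2\right) = -1760$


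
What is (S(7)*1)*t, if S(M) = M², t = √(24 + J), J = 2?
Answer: 49*√26 ≈ 249.85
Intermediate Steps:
t = √26 (t = √(24 + 2) = √26 ≈ 5.0990)
(S(7)*1)*t = (7²*1)*√26 = (49*1)*√26 = 49*√26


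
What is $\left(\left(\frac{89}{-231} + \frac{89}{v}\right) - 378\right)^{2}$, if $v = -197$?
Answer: $\frac{297208566308644}{2070887049} \approx 1.4352 \cdot 10^{5}$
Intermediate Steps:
$\left(\left(\frac{89}{-231} + \frac{89}{v}\right) - 378\right)^{2} = \left(\left(\frac{89}{-231} + \frac{89}{-197}\right) - 378\right)^{2} = \left(\left(89 \left(- \frac{1}{231}\right) + 89 \left(- \frac{1}{197}\right)\right) - 378\right)^{2} = \left(\left(- \frac{89}{231} - \frac{89}{197}\right) - 378\right)^{2} = \left(- \frac{38092}{45507} - 378\right)^{2} = \left(- \frac{17239738}{45507}\right)^{2} = \frac{297208566308644}{2070887049}$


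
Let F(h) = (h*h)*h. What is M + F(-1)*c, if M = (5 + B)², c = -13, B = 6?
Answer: 134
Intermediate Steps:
M = 121 (M = (5 + 6)² = 11² = 121)
F(h) = h³ (F(h) = h²*h = h³)
M + F(-1)*c = 121 + (-1)³*(-13) = 121 - 1*(-13) = 121 + 13 = 134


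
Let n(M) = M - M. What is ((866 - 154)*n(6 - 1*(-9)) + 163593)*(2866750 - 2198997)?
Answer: 109239716529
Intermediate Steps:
n(M) = 0
((866 - 154)*n(6 - 1*(-9)) + 163593)*(2866750 - 2198997) = ((866 - 154)*0 + 163593)*(2866750 - 2198997) = (712*0 + 163593)*667753 = (0 + 163593)*667753 = 163593*667753 = 109239716529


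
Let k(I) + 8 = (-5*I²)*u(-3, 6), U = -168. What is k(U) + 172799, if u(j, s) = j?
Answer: 596151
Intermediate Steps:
k(I) = -8 + 15*I² (k(I) = -8 - 5*I²*(-3) = -8 + 15*I²)
k(U) + 172799 = (-8 + 15*(-168)²) + 172799 = (-8 + 15*28224) + 172799 = (-8 + 423360) + 172799 = 423352 + 172799 = 596151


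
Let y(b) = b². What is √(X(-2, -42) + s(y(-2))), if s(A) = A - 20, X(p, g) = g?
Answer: I*√58 ≈ 7.6158*I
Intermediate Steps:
s(A) = -20 + A
√(X(-2, -42) + s(y(-2))) = √(-42 + (-20 + (-2)²)) = √(-42 + (-20 + 4)) = √(-42 - 16) = √(-58) = I*√58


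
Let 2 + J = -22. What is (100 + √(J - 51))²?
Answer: 9925 + 1000*I*√3 ≈ 9925.0 + 1732.1*I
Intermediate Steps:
J = -24 (J = -2 - 22 = -24)
(100 + √(J - 51))² = (100 + √(-24 - 51))² = (100 + √(-75))² = (100 + 5*I*√3)²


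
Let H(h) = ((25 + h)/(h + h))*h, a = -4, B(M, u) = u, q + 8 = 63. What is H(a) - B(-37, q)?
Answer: -89/2 ≈ -44.500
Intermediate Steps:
q = 55 (q = -8 + 63 = 55)
H(h) = 25/2 + h/2 (H(h) = ((25 + h)/((2*h)))*h = ((25 + h)*(1/(2*h)))*h = ((25 + h)/(2*h))*h = 25/2 + h/2)
H(a) - B(-37, q) = (25/2 + (½)*(-4)) - 1*55 = (25/2 - 2) - 55 = 21/2 - 55 = -89/2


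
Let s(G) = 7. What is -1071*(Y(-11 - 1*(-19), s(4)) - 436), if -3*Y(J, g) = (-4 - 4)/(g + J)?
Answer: 2333828/5 ≈ 4.6677e+5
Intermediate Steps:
Y(J, g) = 8/(3*(J + g)) (Y(J, g) = -(-4 - 4)/(3*(g + J)) = -(-8)/(3*(J + g)) = 8/(3*(J + g)))
-1071*(Y(-11 - 1*(-19), s(4)) - 436) = -1071*(8/(3*((-11 - 1*(-19)) + 7)) - 436) = -1071*(8/(3*((-11 + 19) + 7)) - 436) = -1071*(8/(3*(8 + 7)) - 436) = -1071*((8/3)/15 - 436) = -1071*((8/3)*(1/15) - 436) = -1071*(8/45 - 436) = -1071*(-19612/45) = 2333828/5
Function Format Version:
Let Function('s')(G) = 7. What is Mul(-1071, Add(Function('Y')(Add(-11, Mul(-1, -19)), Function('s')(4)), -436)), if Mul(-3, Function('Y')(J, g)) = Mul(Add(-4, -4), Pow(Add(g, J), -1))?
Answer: Rational(2333828, 5) ≈ 4.6677e+5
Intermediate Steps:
Function('Y')(J, g) = Mul(Rational(8, 3), Pow(Add(J, g), -1)) (Function('Y')(J, g) = Mul(Rational(-1, 3), Mul(Add(-4, -4), Pow(Add(g, J), -1))) = Mul(Rational(-1, 3), Mul(-8, Pow(Add(J, g), -1))) = Mul(Rational(8, 3), Pow(Add(J, g), -1)))
Mul(-1071, Add(Function('Y')(Add(-11, Mul(-1, -19)), Function('s')(4)), -436)) = Mul(-1071, Add(Mul(Rational(8, 3), Pow(Add(Add(-11, Mul(-1, -19)), 7), -1)), -436)) = Mul(-1071, Add(Mul(Rational(8, 3), Pow(Add(Add(-11, 19), 7), -1)), -436)) = Mul(-1071, Add(Mul(Rational(8, 3), Pow(Add(8, 7), -1)), -436)) = Mul(-1071, Add(Mul(Rational(8, 3), Pow(15, -1)), -436)) = Mul(-1071, Add(Mul(Rational(8, 3), Rational(1, 15)), -436)) = Mul(-1071, Add(Rational(8, 45), -436)) = Mul(-1071, Rational(-19612, 45)) = Rational(2333828, 5)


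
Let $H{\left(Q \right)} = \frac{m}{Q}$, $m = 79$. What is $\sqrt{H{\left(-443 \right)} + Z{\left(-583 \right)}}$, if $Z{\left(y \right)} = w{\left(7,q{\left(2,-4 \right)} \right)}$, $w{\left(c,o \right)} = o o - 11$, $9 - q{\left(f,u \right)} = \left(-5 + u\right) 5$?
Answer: $\frac{2 \sqrt{142517087}}{443} \approx 53.896$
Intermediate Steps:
$q{\left(f,u \right)} = 34 - 5 u$ ($q{\left(f,u \right)} = 9 - \left(-5 + u\right) 5 = 9 - \left(-25 + 5 u\right) = 34 - 5 u$)
$w{\left(c,o \right)} = -11 + o^{2}$ ($w{\left(c,o \right)} = o^{2} - 11 = -11 + o^{2}$)
$H{\left(Q \right)} = \frac{79}{Q}$
$Z{\left(y \right)} = 2905$ ($Z{\left(y \right)} = -11 + \left(34 - -20\right)^{2} = -11 + \left(34 + 20\right)^{2} = -11 + 54^{2} = -11 + 2916 = 2905$)
$\sqrt{H{\left(-443 \right)} + Z{\left(-583 \right)}} = \sqrt{\frac{79}{-443} + 2905} = \sqrt{79 \left(- \frac{1}{443}\right) + 2905} = \sqrt{- \frac{79}{443} + 2905} = \sqrt{\frac{1286836}{443}} = \frac{2 \sqrt{142517087}}{443}$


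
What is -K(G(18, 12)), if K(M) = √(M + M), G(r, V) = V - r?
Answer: -2*I*√3 ≈ -3.4641*I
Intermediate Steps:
K(M) = √2*√M (K(M) = √(2*M) = √2*√M)
-K(G(18, 12)) = -√2*√(12 - 1*18) = -√2*√(12 - 18) = -√2*√(-6) = -√2*I*√6 = -2*I*√3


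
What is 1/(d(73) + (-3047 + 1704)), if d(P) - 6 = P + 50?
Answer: -1/1214 ≈ -0.00082372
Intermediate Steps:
d(P) = 56 + P (d(P) = 6 + (P + 50) = 6 + (50 + P) = 56 + P)
1/(d(73) + (-3047 + 1704)) = 1/((56 + 73) + (-3047 + 1704)) = 1/(129 - 1343) = 1/(-1214) = -1/1214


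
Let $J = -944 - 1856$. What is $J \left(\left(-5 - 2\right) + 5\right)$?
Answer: $5600$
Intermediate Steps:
$J = -2800$ ($J = -944 - 1856 = -2800$)
$J \left(\left(-5 - 2\right) + 5\right) = - 2800 \left(\left(-5 - 2\right) + 5\right) = - 2800 \left(-7 + 5\right) = \left(-2800\right) \left(-2\right) = 5600$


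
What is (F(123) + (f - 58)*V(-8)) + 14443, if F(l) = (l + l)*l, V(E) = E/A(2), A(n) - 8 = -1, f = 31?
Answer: 313123/7 ≈ 44732.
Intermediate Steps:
A(n) = 7 (A(n) = 8 - 1 = 7)
V(E) = E/7
F(l) = 2*l**2 (F(l) = (2*l)*l = 2*l**2)
(F(123) + (f - 58)*V(-8)) + 14443 = (2*123**2 + (31 - 58)*((1/7)*(-8))) + 14443 = (2*15129 - 27*(-8/7)) + 14443 = (30258 + 216/7) + 14443 = 212022/7 + 14443 = 313123/7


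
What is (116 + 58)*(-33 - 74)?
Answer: -18618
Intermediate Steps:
(116 + 58)*(-33 - 74) = 174*(-107) = -18618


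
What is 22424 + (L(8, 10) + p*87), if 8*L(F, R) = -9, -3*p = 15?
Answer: 175903/8 ≈ 21988.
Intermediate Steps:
p = -5 (p = -⅓*15 = -5)
L(F, R) = -9/8 (L(F, R) = (⅛)*(-9) = -9/8)
22424 + (L(8, 10) + p*87) = 22424 + (-9/8 - 5*87) = 22424 + (-9/8 - 435) = 22424 - 3489/8 = 175903/8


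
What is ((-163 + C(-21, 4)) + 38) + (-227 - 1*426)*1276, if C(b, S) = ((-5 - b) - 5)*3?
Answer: -833320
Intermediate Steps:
C(b, S) = -30 - 3*b (C(b, S) = (-10 - b)*3 = -30 - 3*b)
((-163 + C(-21, 4)) + 38) + (-227 - 1*426)*1276 = ((-163 + (-30 - 3*(-21))) + 38) + (-227 - 1*426)*1276 = ((-163 + (-30 + 63)) + 38) + (-227 - 426)*1276 = ((-163 + 33) + 38) - 653*1276 = (-130 + 38) - 833228 = -92 - 833228 = -833320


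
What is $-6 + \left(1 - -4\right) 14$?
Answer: $64$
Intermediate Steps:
$-6 + \left(1 - -4\right) 14 = -6 + \left(1 + 4\right) 14 = -6 + 5 \cdot 14 = -6 + 70 = 64$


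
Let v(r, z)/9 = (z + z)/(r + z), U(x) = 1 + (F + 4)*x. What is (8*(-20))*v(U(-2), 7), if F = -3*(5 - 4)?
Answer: -3360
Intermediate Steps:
F = -3 (F = -3*1 = -3)
U(x) = 1 + x (U(x) = 1 + (-3 + 4)*x = 1 + 1*x = 1 + x)
v(r, z) = 18*z/(r + z) (v(r, z) = 9*((z + z)/(r + z)) = 9*((2*z)/(r + z)) = 9*(2*z/(r + z)) = 18*z/(r + z))
(8*(-20))*v(U(-2), 7) = (8*(-20))*(18*7/((1 - 2) + 7)) = -2880*7/(-1 + 7) = -2880*7/6 = -160*21 = -3360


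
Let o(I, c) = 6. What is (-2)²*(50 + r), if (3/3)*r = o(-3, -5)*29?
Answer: 896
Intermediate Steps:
r = 174 (r = 6*29 = 174)
(-2)²*(50 + r) = (-2)²*(50 + 174) = 4*224 = 896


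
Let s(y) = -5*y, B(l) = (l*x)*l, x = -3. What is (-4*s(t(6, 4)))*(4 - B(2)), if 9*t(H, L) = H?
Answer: 640/3 ≈ 213.33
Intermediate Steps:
t(H, L) = H/9
B(l) = -3*l² (B(l) = (l*(-3))*l = (-3*l)*l = -3*l²)
(-4*s(t(6, 4)))*(4 - B(2)) = (-(-20)*(⅑)*6)*(4 - (-3)*2²) = (-(-20)*2/3)*(4 - (-3)*4) = (-4*(-10/3))*(4 - 1*(-12)) = 40*(4 + 12)/3 = (40/3)*16 = 640/3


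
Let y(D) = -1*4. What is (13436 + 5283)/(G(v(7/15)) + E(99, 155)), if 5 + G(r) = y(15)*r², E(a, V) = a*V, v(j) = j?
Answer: 4211775/3451304 ≈ 1.2203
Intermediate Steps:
y(D) = -4
E(a, V) = V*a
G(r) = -5 - 4*r²
(13436 + 5283)/(G(v(7/15)) + E(99, 155)) = (13436 + 5283)/((-5 - 4*(7/15)²) + 155*99) = 18719/((-5 - 4*(7*(1/15))²) + 15345) = 18719/((-5 - 4*(7/15)²) + 15345) = 18719/((-5 - 4*49/225) + 15345) = 18719/((-5 - 196/225) + 15345) = 18719/(-1321/225 + 15345) = 18719/(3451304/225) = 18719*(225/3451304) = 4211775/3451304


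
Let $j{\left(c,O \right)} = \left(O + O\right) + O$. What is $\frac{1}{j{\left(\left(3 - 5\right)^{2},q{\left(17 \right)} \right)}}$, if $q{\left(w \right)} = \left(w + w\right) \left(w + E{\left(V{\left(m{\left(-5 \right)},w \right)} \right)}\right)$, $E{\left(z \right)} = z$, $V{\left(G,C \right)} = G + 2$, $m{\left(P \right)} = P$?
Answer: $\frac{1}{1428} \approx 0.00070028$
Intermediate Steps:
$V{\left(G,C \right)} = 2 + G$
$q{\left(w \right)} = 2 w \left(-3 + w\right)$ ($q{\left(w \right)} = \left(w + w\right) \left(w + \left(2 - 5\right)\right) = 2 w \left(w - 3\right) = 2 w \left(-3 + w\right)$)
$j{\left(c,O \right)} = 3 O$ ($j{\left(c,O \right)} = 2 O + O = 3 O$)
$\frac{1}{j{\left(\left(3 - 5\right)^{2},q{\left(17 \right)} \right)}} = \frac{1}{3 \cdot 2 \cdot 17 \left(-3 + 17\right)} = \frac{1}{3 \cdot 2 \cdot 17 \cdot 14} = \frac{1}{3 \cdot 476} = \frac{1}{1428}$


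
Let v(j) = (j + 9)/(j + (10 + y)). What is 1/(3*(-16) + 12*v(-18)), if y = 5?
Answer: -1/12 ≈ -0.083333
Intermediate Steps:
v(j) = (9 + j)/(15 + j) (v(j) = (j + 9)/(j + (10 + 5)) = (9 + j)/(j + 15) = (9 + j)/(15 + j))
1/(3*(-16) + 12*v(-18)) = 1/(3*(-16) + 12*((9 - 18)/(15 - 18))) = 1/(-48 + 12*(-9/(-3))) = 1/(-48 + 12*(-⅓*(-9))) = 1/(-48 + 12*3) = 1/(-48 + 36) = 1/(-12) = -1/12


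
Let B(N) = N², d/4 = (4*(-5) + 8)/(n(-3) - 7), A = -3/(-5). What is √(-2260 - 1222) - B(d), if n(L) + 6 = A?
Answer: -14400/961 + I*√3482 ≈ -14.984 + 59.008*I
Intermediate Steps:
A = ⅗ (A = -3*(-⅕) = ⅗ ≈ 0.60000)
n(L) = -27/5 (n(L) = -6 + ⅗ = -27/5)
d = 120/31 (d = 4*((4*(-5) + 8)/(-27/5 - 7)) = 4*((-20 + 8)/(-62/5)) = 4*(-12*(-5/62)) = 4*(30/31) = 120/31 ≈ 3.8710)
√(-2260 - 1222) - B(d) = √(-2260 - 1222) - (120/31)² = √(-3482) - 1*14400/961 = I*√3482 - 14400/961 = -14400/961 + I*√3482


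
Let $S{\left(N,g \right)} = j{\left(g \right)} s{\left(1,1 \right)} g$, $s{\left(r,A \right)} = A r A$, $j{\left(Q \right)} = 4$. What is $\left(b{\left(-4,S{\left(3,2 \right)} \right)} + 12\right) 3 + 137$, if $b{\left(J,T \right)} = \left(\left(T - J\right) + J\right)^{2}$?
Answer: $365$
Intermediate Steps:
$s{\left(r,A \right)} = r A^{2}$
$S{\left(N,g \right)} = 4 g$ ($S{\left(N,g \right)} = 4 \cdot 1 \cdot 1^{2} g = 4 \cdot 1 \cdot 1 g = 4 \cdot 1 g = 4 g$)
$b{\left(J,T \right)} = T^{2}$
$\left(b{\left(-4,S{\left(3,2 \right)} \right)} + 12\right) 3 + 137 = \left(\left(4 \cdot 2\right)^{2} + 12\right) 3 + 137 = \left(8^{2} + 12\right) 3 + 137 = \left(64 + 12\right) 3 + 137 = 76 \cdot 3 + 137 = 228 + 137 = 365$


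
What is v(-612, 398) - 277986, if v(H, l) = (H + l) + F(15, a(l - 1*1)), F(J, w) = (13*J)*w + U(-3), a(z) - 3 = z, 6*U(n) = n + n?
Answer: -200201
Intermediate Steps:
U(n) = n/3 (U(n) = (n + n)/6 = (2*n)/6 = n/3)
a(z) = 3 + z
F(J, w) = -1 + 13*J*w (F(J, w) = (13*J)*w + (⅓)*(-3) = 13*J*w - 1 = -1 + 13*J*w)
v(H, l) = 389 + H + 196*l (v(H, l) = (H + l) + (-1 + 13*15*(3 + (l - 1*1))) = (H + l) + (-1 + 13*15*(3 + (l - 1))) = (H + l) + (-1 + 13*15*(3 + (-1 + l))) = (H + l) + (-1 + 13*15*(2 + l)) = (H + l) + (-1 + (390 + 195*l)) = (H + l) + (389 + 195*l) = 389 + H + 196*l)
v(-612, 398) - 277986 = (389 - 612 + 196*398) - 277986 = (389 - 612 + 78008) - 277986 = 77785 - 277986 = -200201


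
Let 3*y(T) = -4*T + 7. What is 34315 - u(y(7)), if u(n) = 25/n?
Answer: 240230/7 ≈ 34319.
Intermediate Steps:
y(T) = 7/3 - 4*T/3 (y(T) = (-4*T + 7)/3 = (7 - 4*T)/3 = 7/3 - 4*T/3)
34315 - u(y(7)) = 34315 - 25/(7/3 - 4/3*7) = 34315 - 25/(7/3 - 28/3) = 34315 - 25/(-7) = 34315 - 25*(-1)/7 = 34315 - 1*(-25/7) = 34315 + 25/7 = 240230/7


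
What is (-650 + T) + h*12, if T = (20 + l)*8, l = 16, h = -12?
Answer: -506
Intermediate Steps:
T = 288 (T = (20 + 16)*8 = 36*8 = 288)
(-650 + T) + h*12 = (-650 + 288) - 12*12 = -362 - 144 = -506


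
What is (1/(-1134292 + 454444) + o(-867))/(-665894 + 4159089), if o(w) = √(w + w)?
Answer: -1/2374841634360 + 17*I*√6/3493195 ≈ -4.2108e-13 + 1.1921e-5*I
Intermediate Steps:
o(w) = √2*√w (o(w) = √(2*w) = √2*√w)
(1/(-1134292 + 454444) + o(-867))/(-665894 + 4159089) = (1/(-1134292 + 454444) + √2*√(-867))/(-665894 + 4159089) = (1/(-679848) + √2*(17*I*√3))/3493195 = (-1/679848 + 17*I*√6)*(1/3493195) = -1/2374841634360 + 17*I*√6/3493195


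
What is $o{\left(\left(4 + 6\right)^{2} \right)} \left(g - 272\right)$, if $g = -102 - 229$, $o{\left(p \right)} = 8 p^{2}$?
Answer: $-48240000$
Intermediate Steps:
$g = -331$
$o{\left(\left(4 + 6\right)^{2} \right)} \left(g - 272\right) = 8 \left(\left(4 + 6\right)^{2}\right)^{2} \left(-331 - 272\right) = 8 \left(10^{2}\right)^{2} \left(-603\right) = 8 \cdot 100^{2} \left(-603\right) = 8 \cdot 10000 \left(-603\right) = 80000 \left(-603\right) = -48240000$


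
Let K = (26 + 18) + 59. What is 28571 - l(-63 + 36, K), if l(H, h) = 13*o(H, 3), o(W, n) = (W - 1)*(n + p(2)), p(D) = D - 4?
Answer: 28935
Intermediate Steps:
p(D) = -4 + D
o(W, n) = (-1 + W)*(-2 + n) (o(W, n) = (W - 1)*(n + (-4 + 2)) = (-1 + W)*(n - 2) = (-1 + W)*(-2 + n))
K = 103 (K = 44 + 59 = 103)
l(H, h) = -13 + 13*H (l(H, h) = 13*(2 - 1*3 - 2*H + H*3) = 13*(2 - 3 - 2*H + 3*H) = 13*(-1 + H) = -13 + 13*H)
28571 - l(-63 + 36, K) = 28571 - (-13 + 13*(-63 + 36)) = 28571 - (-13 + 13*(-27)) = 28571 - (-13 - 351) = 28571 - 1*(-364) = 28571 + 364 = 28935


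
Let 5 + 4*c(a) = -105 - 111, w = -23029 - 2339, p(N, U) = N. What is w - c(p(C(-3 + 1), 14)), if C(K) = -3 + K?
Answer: -101251/4 ≈ -25313.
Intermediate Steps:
w = -25368
c(a) = -221/4 (c(a) = -5/4 + (-105 - 111)/4 = -5/4 + (¼)*(-216) = -5/4 - 54 = -221/4)
w - c(p(C(-3 + 1), 14)) = -25368 - 1*(-221/4) = -25368 + 221/4 = -101251/4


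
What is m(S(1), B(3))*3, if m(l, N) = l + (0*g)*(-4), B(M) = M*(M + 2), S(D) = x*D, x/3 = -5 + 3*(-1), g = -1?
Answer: -72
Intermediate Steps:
x = -24 (x = 3*(-5 + 3*(-1)) = 3*(-5 - 3) = 3*(-8) = -24)
S(D) = -24*D
B(M) = M*(2 + M)
m(l, N) = l (m(l, N) = l + (0*(-1))*(-4) = l + 0*(-4) = l + 0 = l)
m(S(1), B(3))*3 = -24*1*3 = -24*3 = -72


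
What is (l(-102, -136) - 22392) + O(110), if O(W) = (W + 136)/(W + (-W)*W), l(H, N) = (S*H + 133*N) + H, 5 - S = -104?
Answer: -309941623/5995 ≈ -51700.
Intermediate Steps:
S = 109 (S = 5 - 1*(-104) = 5 + 104 = 109)
l(H, N) = 110*H + 133*N (l(H, N) = (109*H + 133*N) + H = 110*H + 133*N)
O(W) = (136 + W)/(W - W²)
(l(-102, -136) - 22392) + O(110) = ((110*(-102) + 133*(-136)) - 22392) + (-136 - 1*110)/(110*(-1 + 110)) = ((-11220 - 18088) - 22392) + (1/110)*(-136 - 110)/109 = (-29308 - 22392) + (1/110)*(1/109)*(-246) = -51700 - 123/5995 = -309941623/5995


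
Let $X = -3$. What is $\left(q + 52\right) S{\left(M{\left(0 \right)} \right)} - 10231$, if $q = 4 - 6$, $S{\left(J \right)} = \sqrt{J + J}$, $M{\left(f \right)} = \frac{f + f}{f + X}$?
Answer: $-10231$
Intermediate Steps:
$M{\left(f \right)} = \frac{2 f}{-3 + f}$ ($M{\left(f \right)} = \frac{f + f}{f - 3} = \frac{2 f}{-3 + f}$)
$S{\left(J \right)} = \sqrt{2} \sqrt{J}$ ($S{\left(J \right)} = \sqrt{2 J} = \sqrt{2} \sqrt{J}$)
$q = -2$
$\left(q + 52\right) S{\left(M{\left(0 \right)} \right)} - 10231 = \left(-2 + 52\right) \sqrt{2} \sqrt{2 \cdot 0 \frac{1}{-3 + 0}} - 10231 = 50 \sqrt{2} \sqrt{2 \cdot 0 \frac{1}{-3}} - 10231 = 50 \sqrt{2} \sqrt{2 \cdot 0 \left(- \frac{1}{3}\right)} - 10231 = 50 \sqrt{2} \sqrt{0} - 10231 = 50 \sqrt{2} \cdot 0 - 10231 = 50 \cdot 0 - 10231 = 0 - 10231 = -10231$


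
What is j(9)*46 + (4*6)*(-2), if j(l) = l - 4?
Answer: 182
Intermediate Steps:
j(l) = -4 + l
j(9)*46 + (4*6)*(-2) = (-4 + 9)*46 + (4*6)*(-2) = 5*46 + 24*(-2) = 230 - 48 = 182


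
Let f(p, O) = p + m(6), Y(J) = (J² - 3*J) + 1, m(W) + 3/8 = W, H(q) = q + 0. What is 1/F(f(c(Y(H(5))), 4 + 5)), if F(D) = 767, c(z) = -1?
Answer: 1/767 ≈ 0.0013038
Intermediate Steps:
H(q) = q
m(W) = -3/8 + W
Y(J) = 1 + J² - 3*J
f(p, O) = 45/8 + p (f(p, O) = p + (-3/8 + 6) = p + 45/8 = 45/8 + p)
1/F(f(c(Y(H(5))), 4 + 5)) = 1/767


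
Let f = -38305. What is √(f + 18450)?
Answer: 19*I*√55 ≈ 140.91*I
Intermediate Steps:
√(f + 18450) = √(-38305 + 18450) = √(-19855) = 19*I*√55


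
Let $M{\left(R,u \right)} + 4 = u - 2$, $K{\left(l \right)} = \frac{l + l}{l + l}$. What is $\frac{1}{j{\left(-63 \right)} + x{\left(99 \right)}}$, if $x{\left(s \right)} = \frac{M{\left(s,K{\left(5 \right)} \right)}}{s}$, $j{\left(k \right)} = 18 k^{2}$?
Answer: $\frac{99}{7072753} \approx 1.3997 \cdot 10^{-5}$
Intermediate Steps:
$K{\left(l \right)} = 1$ ($K{\left(l \right)} = \frac{2 l}{2 l} = 2 l \frac{1}{2 l} = 1$)
$M{\left(R,u \right)} = -6 + u$ ($M{\left(R,u \right)} = -4 + \left(u - 2\right) = -4 + \left(-2 + u\right) = -6 + u$)
$x{\left(s \right)} = - \frac{5}{s}$ ($x{\left(s \right)} = \frac{-6 + 1}{s} = - \frac{5}{s}$)
$\frac{1}{j{\left(-63 \right)} + x{\left(99 \right)}} = \frac{1}{18 \left(-63\right)^{2} - \frac{5}{99}} = \frac{1}{18 \cdot 3969 - \frac{5}{99}} = \frac{1}{71442 - \frac{5}{99}} = \frac{1}{\frac{7072753}{99}} = \frac{99}{7072753}$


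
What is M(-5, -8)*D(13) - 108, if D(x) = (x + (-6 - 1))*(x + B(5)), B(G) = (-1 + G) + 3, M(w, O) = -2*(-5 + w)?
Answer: 2292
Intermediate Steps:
M(w, O) = 10 - 2*w
B(G) = 2 + G
D(x) = (-7 + x)*(7 + x) (D(x) = (x + (-6 - 1))*(x + (2 + 5)) = (x - 7)*(x + 7) = (-7 + x)*(7 + x))
M(-5, -8)*D(13) - 108 = (10 - 2*(-5))*(-49 + 13²) - 108 = (10 + 10)*(-49 + 169) - 108 = 20*120 - 108 = 2400 - 108 = 2292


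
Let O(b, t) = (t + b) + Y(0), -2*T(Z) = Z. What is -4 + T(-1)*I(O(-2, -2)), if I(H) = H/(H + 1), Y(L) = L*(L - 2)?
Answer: -10/3 ≈ -3.3333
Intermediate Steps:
Y(L) = L*(-2 + L)
T(Z) = -Z/2
O(b, t) = b + t (O(b, t) = (t + b) + 0*(-2 + 0) = (b + t) + 0*(-2) = (b + t) + 0 = b + t)
I(H) = H/(1 + H)
-4 + T(-1)*I(O(-2, -2)) = -4 + (-1/2*(-1))*((-2 - 2)/(1 + (-2 - 2))) = -4 + (-4/(1 - 4))/2 = -4 + (-4/(-3))/2 = -4 + (-4*(-1/3))/2 = -4 + (1/2)*(4/3) = -4 + 2/3 = -10/3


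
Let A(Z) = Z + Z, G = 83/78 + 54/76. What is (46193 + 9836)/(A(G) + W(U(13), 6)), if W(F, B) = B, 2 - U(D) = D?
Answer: 41517489/7076 ≈ 5867.4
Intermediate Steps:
G = 1315/741 (G = 83*(1/78) + 54*(1/76) = 83/78 + 27/38 = 1315/741 ≈ 1.7746)
U(D) = 2 - D
A(Z) = 2*Z
(46193 + 9836)/(A(G) + W(U(13), 6)) = (46193 + 9836)/(2*(1315/741) + 6) = 56029/(2630/741 + 6) = 56029/(7076/741) = 56029*(741/7076) = 41517489/7076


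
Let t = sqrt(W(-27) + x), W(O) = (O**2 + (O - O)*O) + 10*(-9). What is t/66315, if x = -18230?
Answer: 7*I*sqrt(359)/66315 ≈ 0.002*I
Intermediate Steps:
W(O) = -90 + O**2 (W(O) = (O**2 + 0*O) - 90 = (O**2 + 0) - 90 = O**2 - 90 = -90 + O**2)
t = 7*I*sqrt(359) (t = sqrt((-90 + (-27)**2) - 18230) = sqrt((-90 + 729) - 18230) = sqrt(639 - 18230) = sqrt(-17591) = 7*I*sqrt(359) ≈ 132.63*I)
t/66315 = (7*I*sqrt(359))/66315 = (7*I*sqrt(359))*(1/66315) = 7*I*sqrt(359)/66315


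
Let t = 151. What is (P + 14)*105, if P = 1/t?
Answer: 222075/151 ≈ 1470.7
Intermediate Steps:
P = 1/151 ≈ 0.0066225
(P + 14)*105 = (1/151 + 14)*105 = (2115/151)*105 = 222075/151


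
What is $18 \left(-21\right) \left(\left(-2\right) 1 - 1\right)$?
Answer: $1134$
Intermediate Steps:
$18 \left(-21\right) \left(\left(-2\right) 1 - 1\right) = - 378 \left(-2 - 1\right) = \left(-378\right) \left(-3\right) = 1134$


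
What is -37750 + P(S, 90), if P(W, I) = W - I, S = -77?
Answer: -37917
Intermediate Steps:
-37750 + P(S, 90) = -37750 + (-77 - 1*90) = -37750 + (-77 - 90) = -37750 - 167 = -37917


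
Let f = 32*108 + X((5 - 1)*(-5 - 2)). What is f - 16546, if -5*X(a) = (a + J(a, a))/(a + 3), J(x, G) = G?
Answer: -1636306/125 ≈ -13090.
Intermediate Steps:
X(a) = -2*a/(5*(3 + a)) (X(a) = -(a + a)/(5*(a + 3)) = -2*a/(5*(3 + a)))
f = 431944/125 (f = 32*108 - 2*(5 - 1)*(-5 - 2)/(15 + 5*((5 - 1)*(-5 - 2))) = 3456 - 2*4*(-7)/(15 + 5*(4*(-7))) = 3456 - 2*(-28)/(15 + 5*(-28)) = 3456 - 2*(-28)/(15 - 140) = 3456 - 2*(-28)/(-125) = 3456 - 2*(-28)*(-1/125) = 3456 - 56/125 = 431944/125 ≈ 3455.6)
f - 16546 = 431944/125 - 16546 = -1636306/125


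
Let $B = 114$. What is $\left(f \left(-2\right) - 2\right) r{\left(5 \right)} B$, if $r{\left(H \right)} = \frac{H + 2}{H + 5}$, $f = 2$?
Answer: $- \frac{2394}{5} \approx -478.8$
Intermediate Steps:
$r{\left(H \right)} = \frac{2 + H}{5 + H}$
$\left(f \left(-2\right) - 2\right) r{\left(5 \right)} B = \left(2 \left(-2\right) - 2\right) \frac{2 + 5}{5 + 5} \cdot 114 = \left(-4 - 2\right) \frac{1}{10} \cdot 7 \cdot 114 = - 6 \cdot \frac{1}{10} \cdot 7 \cdot 114 = \left(-6\right) \frac{7}{10} \cdot 114 = \left(- \frac{21}{5}\right) 114 = - \frac{2394}{5}$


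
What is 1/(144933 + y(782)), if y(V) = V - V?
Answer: 1/144933 ≈ 6.8997e-6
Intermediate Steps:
y(V) = 0
1/(144933 + y(782)) = 1/(144933 + 0) = 1/144933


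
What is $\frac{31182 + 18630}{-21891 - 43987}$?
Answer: $- \frac{24906}{32939} \approx -0.75612$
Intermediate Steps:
$\frac{31182 + 18630}{-21891 - 43987} = \frac{49812}{-65878} = 49812 \left(- \frac{1}{65878}\right) = - \frac{24906}{32939}$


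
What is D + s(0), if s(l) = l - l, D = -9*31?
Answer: -279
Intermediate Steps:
D = -279
s(l) = 0
D + s(0) = -279 + 0 = -279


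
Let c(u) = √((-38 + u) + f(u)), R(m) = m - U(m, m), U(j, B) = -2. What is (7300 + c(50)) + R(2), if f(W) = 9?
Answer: 7304 + √21 ≈ 7308.6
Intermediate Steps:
R(m) = 2 + m (R(m) = m - 1*(-2) = m + 2 = 2 + m)
c(u) = √(-29 + u) (c(u) = √((-38 + u) + 9) = √(-29 + u))
(7300 + c(50)) + R(2) = (7300 + √(-29 + 50)) + (2 + 2) = (7300 + √21) + 4 = 7304 + √21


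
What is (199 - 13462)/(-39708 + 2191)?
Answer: 13263/37517 ≈ 0.35352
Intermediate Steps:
(199 - 13462)/(-39708 + 2191) = -13263/(-37517) = -13263*(-1/37517) = 13263/37517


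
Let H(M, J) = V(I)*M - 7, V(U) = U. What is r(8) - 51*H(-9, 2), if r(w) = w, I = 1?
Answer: 824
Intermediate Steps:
H(M, J) = -7 + M (H(M, J) = 1*M - 7 = M - 7 = -7 + M)
r(8) - 51*H(-9, 2) = 8 - 51*(-7 - 9) = 8 - 51*(-16) = 8 + 816 = 824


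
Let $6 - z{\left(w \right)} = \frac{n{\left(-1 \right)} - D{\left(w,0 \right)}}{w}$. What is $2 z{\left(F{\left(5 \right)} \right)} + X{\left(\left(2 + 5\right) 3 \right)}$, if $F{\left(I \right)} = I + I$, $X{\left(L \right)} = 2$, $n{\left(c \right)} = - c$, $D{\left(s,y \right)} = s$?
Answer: $\frac{79}{5} \approx 15.8$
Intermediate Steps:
$F{\left(I \right)} = 2 I$
$z{\left(w \right)} = 6 - \frac{1 - w}{w}$ ($z{\left(w \right)} = 6 - \frac{\left(-1\right) \left(-1\right) - w}{w} = 6 - \frac{1 - w}{w}$)
$2 z{\left(F{\left(5 \right)} \right)} + X{\left(\left(2 + 5\right) 3 \right)} = 2 \left(7 - \frac{1}{2 \cdot 5}\right) + 2 = 2 \left(7 - \frac{1}{10}\right) + 2 = 2 \cdot \frac{69}{10} + 2 = \frac{69}{5} + 2 = \frac{79}{5}$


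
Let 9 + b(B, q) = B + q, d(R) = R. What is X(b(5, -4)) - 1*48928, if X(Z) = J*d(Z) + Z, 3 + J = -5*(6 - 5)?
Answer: -48872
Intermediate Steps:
J = -8 (J = -3 - 5*(6 - 5) = -3 - 5*1 = -3 - 5 = -8)
b(B, q) = -9 + B + q (b(B, q) = -9 + (B + q) = -9 + B + q)
X(Z) = -7*Z (X(Z) = -8*Z + Z = -7*Z)
X(b(5, -4)) - 1*48928 = -7*(-9 + 5 - 4) - 1*48928 = -7*(-8) - 48928 = 56 - 48928 = -48872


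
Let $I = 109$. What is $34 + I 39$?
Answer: $4285$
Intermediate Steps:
$34 + I 39 = 34 + 109 \cdot 39 = 34 + 4251 = 4285$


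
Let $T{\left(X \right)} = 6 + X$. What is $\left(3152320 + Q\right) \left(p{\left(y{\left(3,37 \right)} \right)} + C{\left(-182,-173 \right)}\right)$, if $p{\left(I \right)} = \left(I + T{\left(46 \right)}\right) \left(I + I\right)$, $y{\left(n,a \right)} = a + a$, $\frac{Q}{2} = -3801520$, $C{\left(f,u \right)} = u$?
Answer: $-82227052000$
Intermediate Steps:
$Q = -7603040$ ($Q = 2 \left(-3801520\right) = -7603040$)
$y{\left(n,a \right)} = 2 a$
$p{\left(I \right)} = 2 I \left(52 + I\right)$ ($p{\left(I \right)} = \left(I + \left(6 + 46\right)\right) \left(I + I\right) = \left(I + 52\right) 2 I = \left(52 + I\right) 2 I = 2 I \left(52 + I\right)$)
$\left(3152320 + Q\right) \left(p{\left(y{\left(3,37 \right)} \right)} + C{\left(-182,-173 \right)}\right) = \left(3152320 - 7603040\right) \left(2 \cdot 2 \cdot 37 \left(52 + 2 \cdot 37\right) - 173\right) = - 4450720 \left(2 \cdot 74 \left(52 + 74\right) - 173\right) = - 4450720 \left(2 \cdot 74 \cdot 126 - 173\right) = - 4450720 \left(18648 - 173\right) = \left(-4450720\right) 18475 = -82227052000$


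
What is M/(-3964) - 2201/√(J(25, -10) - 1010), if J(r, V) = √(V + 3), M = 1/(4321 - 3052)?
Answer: -1/5030316 - 2201/√(-1010 + I*√7) ≈ -0.09071 + 69.256*I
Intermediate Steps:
M = 1/1269 ≈ 0.00078802
J(r, V) = √(3 + V)
M/(-3964) - 2201/√(J(25, -10) - 1010) = (1/1269)/(-3964) - 2201/√(√(3 - 10) - 1010) = (1/1269)*(-1/3964) - 2201/√(√(-7) - 1010) = -1/5030316 - 2201/√(I*√7 - 1010) = -1/5030316 - 2201/√(-1010 + I*√7)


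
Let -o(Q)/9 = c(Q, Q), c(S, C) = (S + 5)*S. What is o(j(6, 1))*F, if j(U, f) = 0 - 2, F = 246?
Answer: 13284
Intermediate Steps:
j(U, f) = -2
c(S, C) = S*(5 + S) (c(S, C) = (5 + S)*S = S*(5 + S))
o(Q) = -9*Q*(5 + Q)
o(j(6, 1))*F = -9*(-2)*(5 - 2)*246 = -9*(-2)*3*246 = 54*246 = 13284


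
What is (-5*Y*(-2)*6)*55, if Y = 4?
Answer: 13200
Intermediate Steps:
(-5*Y*(-2)*6)*55 = (-5*4*(-2)*6)*55 = (-(-40)*6)*55 = (-5*(-8)*6)*55 = (40*6)*55 = 240*55 = 13200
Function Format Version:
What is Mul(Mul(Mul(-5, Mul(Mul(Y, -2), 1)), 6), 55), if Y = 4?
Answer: 13200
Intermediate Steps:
Mul(Mul(Mul(-5, Mul(Mul(Y, -2), 1)), 6), 55) = Mul(Mul(Mul(-5, Mul(Mul(4, -2), 1)), 6), 55) = Mul(Mul(Mul(-5, Mul(-8, 1)), 6), 55) = Mul(Mul(Mul(-5, -8), 6), 55) = Mul(Mul(40, 6), 55) = Mul(240, 55) = 13200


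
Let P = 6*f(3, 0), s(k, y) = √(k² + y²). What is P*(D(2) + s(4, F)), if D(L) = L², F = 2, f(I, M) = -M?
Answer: 0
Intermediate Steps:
P = 0 (P = 6*(-1*0) = 6*0 = 0)
P*(D(2) + s(4, F)) = 0*(2² + √(4² + 2²)) = 0*(4 + √(16 + 4)) = 0*(4 + √20) = 0*(4 + 2*√5) = 0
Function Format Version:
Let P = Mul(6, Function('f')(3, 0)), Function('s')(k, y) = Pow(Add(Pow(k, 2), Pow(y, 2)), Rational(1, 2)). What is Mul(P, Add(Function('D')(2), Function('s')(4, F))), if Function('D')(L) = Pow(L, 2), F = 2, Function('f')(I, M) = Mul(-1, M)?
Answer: 0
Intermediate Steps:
P = 0 (P = Mul(6, Mul(-1, 0)) = Mul(6, 0) = 0)
Mul(P, Add(Function('D')(2), Function('s')(4, F))) = Mul(0, Add(Pow(2, 2), Pow(Add(Pow(4, 2), Pow(2, 2)), Rational(1, 2)))) = Mul(0, Add(4, Pow(Add(16, 4), Rational(1, 2)))) = Mul(0, Add(4, Pow(20, Rational(1, 2)))) = Mul(0, Add(4, Mul(2, Pow(5, Rational(1, 2))))) = 0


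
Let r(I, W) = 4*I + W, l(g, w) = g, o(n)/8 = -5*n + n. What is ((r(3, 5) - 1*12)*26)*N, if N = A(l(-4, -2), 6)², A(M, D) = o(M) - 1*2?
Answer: 2063880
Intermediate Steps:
o(n) = -32*n (o(n) = 8*(-5*n + n) = 8*(-4*n) = -32*n)
A(M, D) = -2 - 32*M (A(M, D) = -32*M - 1*2 = -32*M - 2 = -2 - 32*M)
r(I, W) = W + 4*I
N = 15876 (N = (-2 - 32*(-4))² = (-2 + 128)² = 126² = 15876)
((r(3, 5) - 1*12)*26)*N = (((5 + 4*3) - 1*12)*26)*15876 = (((5 + 12) - 12)*26)*15876 = ((17 - 12)*26)*15876 = (5*26)*15876 = 130*15876 = 2063880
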